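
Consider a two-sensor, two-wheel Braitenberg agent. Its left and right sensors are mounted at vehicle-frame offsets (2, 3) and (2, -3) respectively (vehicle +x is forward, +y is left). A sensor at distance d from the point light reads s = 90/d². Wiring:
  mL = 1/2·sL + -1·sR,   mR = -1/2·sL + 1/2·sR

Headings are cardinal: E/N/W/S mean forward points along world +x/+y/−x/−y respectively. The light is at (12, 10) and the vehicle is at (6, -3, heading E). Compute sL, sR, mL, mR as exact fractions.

left sensor world pos  = (8, 0); dL² = 116
right sensor world pos = (8, -6); dR² = 272
sL = 90/116 = 45/58
sR = 90/272 = 45/136
mL = 1/2·sL + -1·sR = 225/3944
mR = -1/2·sL + 1/2·sR = -1755/7888

45/58 45/136 225/3944 -1755/7888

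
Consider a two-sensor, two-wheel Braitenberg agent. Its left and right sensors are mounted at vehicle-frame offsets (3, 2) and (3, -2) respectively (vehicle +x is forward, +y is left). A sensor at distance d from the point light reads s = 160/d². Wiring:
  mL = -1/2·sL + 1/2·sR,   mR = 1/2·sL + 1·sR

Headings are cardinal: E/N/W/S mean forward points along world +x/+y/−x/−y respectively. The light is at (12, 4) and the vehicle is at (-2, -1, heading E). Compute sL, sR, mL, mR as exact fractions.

left sensor world pos  = (1, 1); dL² = 130
right sensor world pos = (1, -3); dR² = 170
sL = 160/130 = 16/13
sR = 160/170 = 16/17
mL = -1/2·sL + 1/2·sR = -32/221
mR = 1/2·sL + 1·sR = 344/221

16/13 16/17 -32/221 344/221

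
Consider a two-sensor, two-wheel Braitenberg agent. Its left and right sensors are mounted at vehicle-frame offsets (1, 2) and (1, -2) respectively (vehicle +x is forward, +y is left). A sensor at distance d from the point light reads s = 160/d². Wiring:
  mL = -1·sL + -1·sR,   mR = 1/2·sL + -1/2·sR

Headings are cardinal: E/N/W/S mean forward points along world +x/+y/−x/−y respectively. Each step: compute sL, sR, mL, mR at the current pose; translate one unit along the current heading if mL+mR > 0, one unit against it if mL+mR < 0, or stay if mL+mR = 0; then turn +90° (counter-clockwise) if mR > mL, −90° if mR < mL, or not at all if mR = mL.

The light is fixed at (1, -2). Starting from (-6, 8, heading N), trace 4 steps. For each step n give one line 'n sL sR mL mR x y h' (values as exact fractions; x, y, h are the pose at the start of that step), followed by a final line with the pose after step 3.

n=0: pose=(-6,8,N); sL=80/101, sR=80/73; mL=-13920/7373, mR=-1120/7373; mL+mR=-15040/7373 → advance -1; mR−mL=12800/7373 → turn +1·90°
n=1: pose=(-6,7,W); sL=160/113, sR=32/37; mL=-9536/4181, mR=1152/4181; mL+mR=-8384/4181 → advance -1; mR−mL=10688/4181 → turn +1·90°
n=2: pose=(-5,7,S); sL=2, sR=5/4; mL=-13/4, mR=3/8; mL+mR=-23/8 → advance -1; mR−mL=29/8 → turn +1·90°
n=3: pose=(-5,8,E); sL=160/169, sR=160/89; mL=-41280/15041, mR=-6400/15041; mL+mR=-47680/15041 → advance -1; mR−mL=34880/15041 → turn +1·90°

0 80/101 80/73 -13920/7373 -1120/7373 -6 8 N
1 160/113 32/37 -9536/4181 1152/4181 -6 7 W
2 2 5/4 -13/4 3/8 -5 7 S
3 160/169 160/89 -41280/15041 -6400/15041 -5 8 E
final -6 8 N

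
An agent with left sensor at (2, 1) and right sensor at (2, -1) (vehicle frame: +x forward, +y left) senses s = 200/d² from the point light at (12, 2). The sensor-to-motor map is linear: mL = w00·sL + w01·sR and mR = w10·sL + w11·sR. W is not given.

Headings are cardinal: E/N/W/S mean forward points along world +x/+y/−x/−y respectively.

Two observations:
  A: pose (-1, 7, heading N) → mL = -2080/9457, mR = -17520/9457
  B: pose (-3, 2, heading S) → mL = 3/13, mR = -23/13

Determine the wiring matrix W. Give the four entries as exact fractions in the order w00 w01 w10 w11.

obs A: pose=(-1,7,N) → sL=40/49, sR=200/193, mL=-2080/9457, mR=-17520/9457
obs B: pose=(-3,2,S) → sL=1, sR=10/13, mL=3/13, mR=-23/13
sensor matrix S = [[40/49, 200/193], [1, 10/13]]; det S = -50200/122941
solve [mL_A; mL_B] = S·[w00; w01] and [mR_A; mR_B] = S·[w10; w11]:
  w00 = 1, w01 = -1, w10 = -1, w11 = -1

1 -1 -1 -1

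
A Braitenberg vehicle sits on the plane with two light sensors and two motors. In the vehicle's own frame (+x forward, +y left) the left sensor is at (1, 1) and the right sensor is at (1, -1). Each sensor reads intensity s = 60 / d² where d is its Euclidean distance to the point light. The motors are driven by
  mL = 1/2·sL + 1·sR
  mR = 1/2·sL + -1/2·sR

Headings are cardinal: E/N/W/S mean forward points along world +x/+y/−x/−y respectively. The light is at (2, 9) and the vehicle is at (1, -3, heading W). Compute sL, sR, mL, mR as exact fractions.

left sensor world pos  = (0, -4); dL² = 173
right sensor world pos = (0, -2); dR² = 125
sL = 60/173 = 60/173
sR = 60/125 = 12/25
mL = 1/2·sL + 1·sR = 2826/4325
mR = 1/2·sL + -1/2·sR = -288/4325

60/173 12/25 2826/4325 -288/4325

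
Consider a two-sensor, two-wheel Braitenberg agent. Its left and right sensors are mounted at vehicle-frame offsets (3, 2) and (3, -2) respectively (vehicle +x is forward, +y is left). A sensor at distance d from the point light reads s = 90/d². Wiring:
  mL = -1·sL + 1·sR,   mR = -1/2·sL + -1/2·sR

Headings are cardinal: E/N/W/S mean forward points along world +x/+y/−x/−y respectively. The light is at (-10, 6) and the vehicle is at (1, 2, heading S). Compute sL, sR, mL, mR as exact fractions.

left sensor world pos  = (3, -1); dL² = 218
right sensor world pos = (-1, -1); dR² = 130
sL = 90/218 = 45/109
sR = 90/130 = 9/13
mL = -1·sL + 1·sR = 396/1417
mR = -1/2·sL + -1/2·sR = -783/1417

45/109 9/13 396/1417 -783/1417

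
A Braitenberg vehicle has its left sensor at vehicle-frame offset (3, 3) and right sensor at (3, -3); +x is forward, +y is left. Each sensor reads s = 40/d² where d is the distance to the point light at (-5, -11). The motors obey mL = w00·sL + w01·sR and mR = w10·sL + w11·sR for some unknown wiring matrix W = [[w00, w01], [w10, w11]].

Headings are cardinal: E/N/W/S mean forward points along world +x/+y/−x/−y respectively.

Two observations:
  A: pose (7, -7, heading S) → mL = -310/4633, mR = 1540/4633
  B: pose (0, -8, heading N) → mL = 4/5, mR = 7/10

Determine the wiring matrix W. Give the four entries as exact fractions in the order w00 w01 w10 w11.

obs A: pose=(7,-7,S) → sL=20/113, sR=20/41, mL=-310/4633, mR=1540/4633
obs B: pose=(0,-8,N) → sL=1, sR=2/5, mL=4/5, mR=7/10
sensor matrix S = [[20/113, 20/41], [1, 2/5]]; det S = -1932/4633
solve [mL_A; mL_B] = S·[w00; w01] and [mR_A; mR_B] = S·[w10; w11]:
  w00 = 1, w01 = -1/2, w10 = 1/2, w11 = 1/2

1 -1/2 1/2 1/2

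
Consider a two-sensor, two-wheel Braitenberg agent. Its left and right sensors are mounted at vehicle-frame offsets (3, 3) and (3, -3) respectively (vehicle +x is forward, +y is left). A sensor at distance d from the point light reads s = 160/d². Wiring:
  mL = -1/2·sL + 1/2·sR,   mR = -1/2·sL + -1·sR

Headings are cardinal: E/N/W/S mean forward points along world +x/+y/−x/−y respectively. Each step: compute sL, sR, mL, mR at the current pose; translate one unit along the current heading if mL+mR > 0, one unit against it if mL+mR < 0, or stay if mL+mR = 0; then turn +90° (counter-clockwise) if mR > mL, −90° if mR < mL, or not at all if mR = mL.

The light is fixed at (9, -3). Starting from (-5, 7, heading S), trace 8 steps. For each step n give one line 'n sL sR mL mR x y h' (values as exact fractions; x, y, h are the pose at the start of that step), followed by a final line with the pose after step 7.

0 16/17 80/169 -672/2873 -2712/2873 -5 7 S
1 160/353 32/97 -2112/34241 -19056/34241 -5 8 W
2 40/113 20/37 390/4181 -3000/4181 -4 8 N
3 160/269 160/149 9600/40081 -54960/40081 -4 7 E
4 16/17 80/169 -672/2873 -2712/2873 -5 7 S
5 160/353 32/97 -2112/34241 -19056/34241 -5 8 W
6 40/113 20/37 390/4181 -3000/4181 -4 8 N
7 160/269 160/149 9600/40081 -54960/40081 -4 7 E
final -5 7 S

n=0: pose=(-5,7,S); sL=16/17, sR=80/169; mL=-672/2873, mR=-2712/2873; mL+mR=-3384/2873 → advance -1; mR−mL=-120/169 → turn -1·90°
n=1: pose=(-5,8,W); sL=160/353, sR=32/97; mL=-2112/34241, mR=-19056/34241; mL+mR=-21168/34241 → advance -1; mR−mL=-48/97 → turn -1·90°
n=2: pose=(-4,8,N); sL=40/113, sR=20/37; mL=390/4181, mR=-3000/4181; mL+mR=-2610/4181 → advance -1; mR−mL=-30/37 → turn -1·90°
n=3: pose=(-4,7,E); sL=160/269, sR=160/149; mL=9600/40081, mR=-54960/40081; mL+mR=-45360/40081 → advance -1; mR−mL=-240/149 → turn -1·90°
n=4: pose=(-5,7,S); sL=16/17, sR=80/169; mL=-672/2873, mR=-2712/2873; mL+mR=-3384/2873 → advance -1; mR−mL=-120/169 → turn -1·90°
n=5: pose=(-5,8,W); sL=160/353, sR=32/97; mL=-2112/34241, mR=-19056/34241; mL+mR=-21168/34241 → advance -1; mR−mL=-48/97 → turn -1·90°
n=6: pose=(-4,8,N); sL=40/113, sR=20/37; mL=390/4181, mR=-3000/4181; mL+mR=-2610/4181 → advance -1; mR−mL=-30/37 → turn -1·90°
n=7: pose=(-4,7,E); sL=160/269, sR=160/149; mL=9600/40081, mR=-54960/40081; mL+mR=-45360/40081 → advance -1; mR−mL=-240/149 → turn -1·90°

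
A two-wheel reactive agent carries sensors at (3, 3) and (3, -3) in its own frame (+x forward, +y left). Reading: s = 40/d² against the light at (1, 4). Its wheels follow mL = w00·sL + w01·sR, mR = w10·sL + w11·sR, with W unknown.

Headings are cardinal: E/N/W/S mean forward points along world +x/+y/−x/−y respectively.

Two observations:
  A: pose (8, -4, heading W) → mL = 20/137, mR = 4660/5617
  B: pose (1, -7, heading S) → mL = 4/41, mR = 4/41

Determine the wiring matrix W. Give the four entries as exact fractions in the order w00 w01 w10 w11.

1/2 0 -1/2 1

obs A: pose=(8,-4,W) → sL=40/137, sR=40/41, mL=20/137, mR=4660/5617
obs B: pose=(1,-7,S) → sL=8/41, sR=8/41, mL=4/41, mR=4/41
sensor matrix S = [[40/137, 40/41], [8/41, 8/41]]; det S = -30720/230297
solve [mL_A; mL_B] = S·[w00; w01] and [mR_A; mR_B] = S·[w10; w11]:
  w00 = 1/2, w01 = 0, w10 = -1/2, w11 = 1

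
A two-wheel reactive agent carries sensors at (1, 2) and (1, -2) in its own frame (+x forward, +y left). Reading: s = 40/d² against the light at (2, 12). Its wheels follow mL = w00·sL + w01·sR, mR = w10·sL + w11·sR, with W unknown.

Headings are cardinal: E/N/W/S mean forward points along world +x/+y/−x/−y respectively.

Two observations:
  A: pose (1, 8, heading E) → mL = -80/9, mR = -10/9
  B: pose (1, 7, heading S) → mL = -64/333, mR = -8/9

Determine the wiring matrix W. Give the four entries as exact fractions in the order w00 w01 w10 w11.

-1 1 0 -1

obs A: pose=(1,8,E) → sL=10, sR=10/9, mL=-80/9, mR=-10/9
obs B: pose=(1,7,S) → sL=40/37, sR=8/9, mL=-64/333, mR=-8/9
sensor matrix S = [[10, 10/9], [40/37, 8/9]]; det S = 2560/333
solve [mL_A; mL_B] = S·[w00; w01] and [mR_A; mR_B] = S·[w10; w11]:
  w00 = -1, w01 = 1, w10 = 0, w11 = -1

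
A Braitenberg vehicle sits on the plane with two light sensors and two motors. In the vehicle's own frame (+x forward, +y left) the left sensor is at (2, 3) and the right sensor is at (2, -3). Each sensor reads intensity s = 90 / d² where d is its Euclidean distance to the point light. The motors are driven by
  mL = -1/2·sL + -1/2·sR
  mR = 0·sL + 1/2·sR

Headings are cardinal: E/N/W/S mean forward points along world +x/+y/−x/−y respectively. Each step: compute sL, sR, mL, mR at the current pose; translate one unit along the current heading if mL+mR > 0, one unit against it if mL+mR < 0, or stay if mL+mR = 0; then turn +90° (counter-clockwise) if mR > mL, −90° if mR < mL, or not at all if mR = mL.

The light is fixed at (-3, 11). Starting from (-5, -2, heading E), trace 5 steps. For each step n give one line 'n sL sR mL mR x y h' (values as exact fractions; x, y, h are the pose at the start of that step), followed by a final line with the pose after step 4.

n=0: pose=(-5,-2,E); sL=9/10, sR=45/128; mL=-801/1280, mR=45/256; mL+mR=-9/20 → advance -1; mR−mL=513/640 → turn +1·90°
n=1: pose=(-6,-2,N); sL=90/157, sR=90/121; mL=-12510/18997, mR=45/121; mL+mR=-45/157 → advance -1; mR−mL=19575/18997 → turn +1·90°
n=2: pose=(-6,-3,W); sL=45/157, sR=45/73; mL=-5175/11461, mR=45/146; mL+mR=-45/314 → advance -1; mR−mL=17415/22922 → turn +1·90°
n=3: pose=(-5,-3,S); sL=90/257, sR=90/281; mL=-24210/72217, mR=45/281; mL+mR=-45/257 → advance -1; mR−mL=35775/72217 → turn +1·90°
n=4: pose=(-5,-2,E); sL=9/10, sR=45/128; mL=-801/1280, mR=45/256; mL+mR=-9/20 → advance -1; mR−mL=513/640 → turn +1·90°

0 9/10 45/128 -801/1280 45/256 -5 -2 E
1 90/157 90/121 -12510/18997 45/121 -6 -2 N
2 45/157 45/73 -5175/11461 45/146 -6 -3 W
3 90/257 90/281 -24210/72217 45/281 -5 -3 S
4 9/10 45/128 -801/1280 45/256 -5 -2 E
final -6 -2 N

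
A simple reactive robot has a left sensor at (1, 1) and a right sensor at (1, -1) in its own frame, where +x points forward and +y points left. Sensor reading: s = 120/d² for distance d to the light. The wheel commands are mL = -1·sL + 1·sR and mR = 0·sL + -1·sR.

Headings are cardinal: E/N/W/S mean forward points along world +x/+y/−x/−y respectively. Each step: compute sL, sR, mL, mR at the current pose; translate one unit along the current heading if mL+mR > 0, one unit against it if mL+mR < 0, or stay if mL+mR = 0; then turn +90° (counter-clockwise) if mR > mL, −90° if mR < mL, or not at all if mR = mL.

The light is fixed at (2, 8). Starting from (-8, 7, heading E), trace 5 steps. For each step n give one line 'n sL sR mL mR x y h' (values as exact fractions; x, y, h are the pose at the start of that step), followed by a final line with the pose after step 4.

0 40/27 24/17 -32/459 -24/17 -8 7 E
1 15/13 30/37 -165/481 -30/37 -9 7 S
2 24/29 24/29 0 -24/29 -9 8 W
3 60/61 60/41 1200/2501 -60/41 -8 8 N
4 40/27 24/17 -32/459 -24/17 -8 7 E
final -9 7 S

n=0: pose=(-8,7,E); sL=40/27, sR=24/17; mL=-32/459, mR=-24/17; mL+mR=-40/27 → advance -1; mR−mL=-616/459 → turn -1·90°
n=1: pose=(-9,7,S); sL=15/13, sR=30/37; mL=-165/481, mR=-30/37; mL+mR=-15/13 → advance -1; mR−mL=-225/481 → turn -1·90°
n=2: pose=(-9,8,W); sL=24/29, sR=24/29; mL=0, mR=-24/29; mL+mR=-24/29 → advance -1; mR−mL=-24/29 → turn -1·90°
n=3: pose=(-8,8,N); sL=60/61, sR=60/41; mL=1200/2501, mR=-60/41; mL+mR=-60/61 → advance -1; mR−mL=-4860/2501 → turn -1·90°
n=4: pose=(-8,7,E); sL=40/27, sR=24/17; mL=-32/459, mR=-24/17; mL+mR=-40/27 → advance -1; mR−mL=-616/459 → turn -1·90°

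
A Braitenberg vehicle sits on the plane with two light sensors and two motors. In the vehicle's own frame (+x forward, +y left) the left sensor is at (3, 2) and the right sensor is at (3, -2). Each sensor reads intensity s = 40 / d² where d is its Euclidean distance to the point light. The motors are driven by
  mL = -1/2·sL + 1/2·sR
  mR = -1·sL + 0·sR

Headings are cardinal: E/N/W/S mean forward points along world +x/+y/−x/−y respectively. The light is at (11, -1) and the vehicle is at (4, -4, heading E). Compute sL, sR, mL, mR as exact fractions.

40/17 40/41 -480/697 -40/17

left sensor world pos  = (7, -2); dL² = 17
right sensor world pos = (7, -6); dR² = 41
sL = 40/17 = 40/17
sR = 40/41 = 40/41
mL = -1/2·sL + 1/2·sR = -480/697
mR = -1·sL + 0·sR = -40/17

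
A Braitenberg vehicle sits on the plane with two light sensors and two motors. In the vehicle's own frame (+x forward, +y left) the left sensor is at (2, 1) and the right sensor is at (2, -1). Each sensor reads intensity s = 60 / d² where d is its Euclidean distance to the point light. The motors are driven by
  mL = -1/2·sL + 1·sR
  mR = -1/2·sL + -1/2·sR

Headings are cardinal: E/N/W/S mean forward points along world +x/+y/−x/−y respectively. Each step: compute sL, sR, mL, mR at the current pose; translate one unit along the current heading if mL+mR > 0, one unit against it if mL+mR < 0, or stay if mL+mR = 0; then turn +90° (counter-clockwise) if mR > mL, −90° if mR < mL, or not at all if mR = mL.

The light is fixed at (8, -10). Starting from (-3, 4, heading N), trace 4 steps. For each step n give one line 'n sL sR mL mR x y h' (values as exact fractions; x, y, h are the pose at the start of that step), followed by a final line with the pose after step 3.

n=0: pose=(-3,4,N); sL=3/20, sR=15/89; mL=333/3560, mR=-567/3560; mL+mR=-117/1780 → advance -1; mR−mL=-45/178 → turn -1·90°
n=1: pose=(-3,3,E); sL=60/277, sR=4/15; mL=658/4155, mR=-1004/4155; mL+mR=-346/4155 → advance -1; mR−mL=-2/5 → turn -1·90°
n=2: pose=(-4,3,S); sL=30/121, sR=6/29; mL=291/3509, mR=-798/3509; mL+mR=-507/3509 → advance -1; mR−mL=-9/29 → turn -1·90°
n=3: pose=(-4,4,W); sL=12/73, sR=60/421; mL=1854/30733, mR=-4716/30733; mL+mR=-2862/30733 → advance -1; mR−mL=-90/421 → turn -1·90°

0 3/20 15/89 333/3560 -567/3560 -3 4 N
1 60/277 4/15 658/4155 -1004/4155 -3 3 E
2 30/121 6/29 291/3509 -798/3509 -4 3 S
3 12/73 60/421 1854/30733 -4716/30733 -4 4 W
final -3 4 N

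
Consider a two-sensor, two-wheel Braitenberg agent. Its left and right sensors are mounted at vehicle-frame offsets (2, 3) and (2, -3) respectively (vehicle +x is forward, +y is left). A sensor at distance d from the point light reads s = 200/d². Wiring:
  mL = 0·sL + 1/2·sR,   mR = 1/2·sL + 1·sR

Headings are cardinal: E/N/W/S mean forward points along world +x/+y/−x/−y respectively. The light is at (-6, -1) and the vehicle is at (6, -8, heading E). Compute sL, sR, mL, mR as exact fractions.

50/53 25/37 25/74 2250/1961

left sensor world pos  = (8, -5); dL² = 212
right sensor world pos = (8, -11); dR² = 296
sL = 200/212 = 50/53
sR = 200/296 = 25/37
mL = 0·sL + 1/2·sR = 25/74
mR = 1/2·sL + 1·sR = 2250/1961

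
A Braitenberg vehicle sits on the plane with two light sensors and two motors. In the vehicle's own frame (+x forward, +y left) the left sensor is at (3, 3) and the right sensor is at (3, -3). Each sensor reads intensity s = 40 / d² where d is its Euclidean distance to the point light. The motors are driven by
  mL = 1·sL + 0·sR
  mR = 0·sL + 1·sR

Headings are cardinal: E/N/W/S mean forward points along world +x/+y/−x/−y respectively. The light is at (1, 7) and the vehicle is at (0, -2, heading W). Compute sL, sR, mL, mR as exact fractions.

1/4 10/13 1/4 10/13

left sensor world pos  = (-3, -5); dL² = 160
right sensor world pos = (-3, 1); dR² = 52
sL = 40/160 = 1/4
sR = 40/52 = 10/13
mL = 1·sL + 0·sR = 1/4
mR = 0·sL + 1·sR = 10/13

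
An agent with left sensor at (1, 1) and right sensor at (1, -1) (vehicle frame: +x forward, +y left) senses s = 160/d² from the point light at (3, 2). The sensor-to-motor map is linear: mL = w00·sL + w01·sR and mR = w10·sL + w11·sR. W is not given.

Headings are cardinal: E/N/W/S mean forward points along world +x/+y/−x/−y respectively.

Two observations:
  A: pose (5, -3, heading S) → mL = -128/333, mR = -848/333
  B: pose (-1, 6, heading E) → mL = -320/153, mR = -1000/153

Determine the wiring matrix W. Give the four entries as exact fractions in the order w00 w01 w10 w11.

obs A: pose=(5,-3,S) → sL=32/9, sR=160/37, mL=-128/333, mR=-848/333
obs B: pose=(-1,6,E) → sL=80/17, sR=80/9, mL=-320/153, mR=-1000/153
sensor matrix S = [[32/9, 160/37], [80/17, 80/9]]; det S = 573440/50949
solve [mL_A; mL_B] = S·[w00; w01] and [mR_A; mR_B] = S·[w10; w11]:
  w00 = 1/2, w01 = -1/2, w10 = 1/2, w11 = -1

1/2 -1/2 1/2 -1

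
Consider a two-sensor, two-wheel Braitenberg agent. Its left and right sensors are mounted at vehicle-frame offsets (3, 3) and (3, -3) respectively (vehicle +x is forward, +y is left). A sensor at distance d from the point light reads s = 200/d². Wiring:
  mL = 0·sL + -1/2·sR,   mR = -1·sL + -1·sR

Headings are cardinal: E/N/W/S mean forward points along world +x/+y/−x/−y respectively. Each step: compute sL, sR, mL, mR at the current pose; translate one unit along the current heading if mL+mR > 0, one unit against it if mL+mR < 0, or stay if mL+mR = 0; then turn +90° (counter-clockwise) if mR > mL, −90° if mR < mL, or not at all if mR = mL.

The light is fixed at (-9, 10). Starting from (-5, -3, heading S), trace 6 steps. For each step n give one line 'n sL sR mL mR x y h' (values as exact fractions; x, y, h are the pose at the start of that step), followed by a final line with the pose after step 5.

n=0: pose=(-5,-3,S); sL=40/61, sR=200/257; mL=-100/257, mR=-22480/15677; mL+mR=-28580/15677 → advance -1; mR−mL=-16380/15677 → turn -1·90°
n=1: pose=(-5,-2,W); sL=100/113, sR=100/41; mL=-50/41, mR=-15400/4633; mL+mR=-21050/4633 → advance -1; mR−mL=-9750/4633 → turn -1·90°
n=2: pose=(-4,-2,N); sL=40/17, sR=40/29; mL=-20/29, mR=-1840/493; mL+mR=-2180/493 → advance -1; mR−mL=-1500/493 → turn -1·90°
n=3: pose=(-4,-3,E); sL=50/41, sR=5/8; mL=-5/16, mR=-605/328; mL+mR=-1415/656 → advance -1; mR−mL=-1005/656 → turn -1·90°
n=4: pose=(-5,-3,S); sL=40/61, sR=200/257; mL=-100/257, mR=-22480/15677; mL+mR=-28580/15677 → advance -1; mR−mL=-16380/15677 → turn -1·90°
n=5: pose=(-5,-2,W); sL=100/113, sR=100/41; mL=-50/41, mR=-15400/4633; mL+mR=-21050/4633 → advance -1; mR−mL=-9750/4633 → turn -1·90°

0 40/61 200/257 -100/257 -22480/15677 -5 -3 S
1 100/113 100/41 -50/41 -15400/4633 -5 -2 W
2 40/17 40/29 -20/29 -1840/493 -4 -2 N
3 50/41 5/8 -5/16 -605/328 -4 -3 E
4 40/61 200/257 -100/257 -22480/15677 -5 -3 S
5 100/113 100/41 -50/41 -15400/4633 -5 -2 W
final -4 -2 N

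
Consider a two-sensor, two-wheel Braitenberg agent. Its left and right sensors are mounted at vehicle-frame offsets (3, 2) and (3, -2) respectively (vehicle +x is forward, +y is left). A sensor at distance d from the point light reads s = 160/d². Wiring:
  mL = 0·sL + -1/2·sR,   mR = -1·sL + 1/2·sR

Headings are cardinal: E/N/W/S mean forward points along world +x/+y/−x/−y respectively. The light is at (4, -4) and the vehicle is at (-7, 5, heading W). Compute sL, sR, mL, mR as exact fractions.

left sensor world pos  = (-10, 3); dL² = 245
right sensor world pos = (-10, 7); dR² = 317
sL = 160/245 = 32/49
sR = 160/317 = 160/317
mL = 0·sL + -1/2·sR = -80/317
mR = -1·sL + 1/2·sR = -6224/15533

32/49 160/317 -80/317 -6224/15533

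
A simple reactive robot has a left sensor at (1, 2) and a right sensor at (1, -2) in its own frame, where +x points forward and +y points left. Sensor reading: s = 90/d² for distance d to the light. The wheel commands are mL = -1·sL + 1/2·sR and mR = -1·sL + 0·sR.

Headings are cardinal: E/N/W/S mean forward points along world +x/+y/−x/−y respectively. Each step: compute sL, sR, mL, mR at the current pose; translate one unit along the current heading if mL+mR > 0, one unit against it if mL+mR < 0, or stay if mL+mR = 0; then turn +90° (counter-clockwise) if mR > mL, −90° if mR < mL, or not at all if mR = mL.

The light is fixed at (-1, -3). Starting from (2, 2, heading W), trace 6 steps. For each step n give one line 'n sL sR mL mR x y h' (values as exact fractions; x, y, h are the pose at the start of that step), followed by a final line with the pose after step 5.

0 90/13 90/53 -4185/689 -90/13 2 2 W
1 9/4 5/4 -13/8 -9/4 3 2 N
2 90/61 90/29 135/1769 -90/61 3 1 E
3 45/17 9 63/34 -45/17 2 1 S
4 90/13 90/53 -4185/689 -90/13 2 2 W
5 9/4 5/4 -13/8 -9/4 3 2 N
final 3 1 E

n=0: pose=(2,2,W); sL=90/13, sR=90/53; mL=-4185/689, mR=-90/13; mL+mR=-8955/689 → advance -1; mR−mL=-45/53 → turn -1·90°
n=1: pose=(3,2,N); sL=9/4, sR=5/4; mL=-13/8, mR=-9/4; mL+mR=-31/8 → advance -1; mR−mL=-5/8 → turn -1·90°
n=2: pose=(3,1,E); sL=90/61, sR=90/29; mL=135/1769, mR=-90/61; mL+mR=-2475/1769 → advance -1; mR−mL=-45/29 → turn -1·90°
n=3: pose=(2,1,S); sL=45/17, sR=9; mL=63/34, mR=-45/17; mL+mR=-27/34 → advance -1; mR−mL=-9/2 → turn -1·90°
n=4: pose=(2,2,W); sL=90/13, sR=90/53; mL=-4185/689, mR=-90/13; mL+mR=-8955/689 → advance -1; mR−mL=-45/53 → turn -1·90°
n=5: pose=(3,2,N); sL=9/4, sR=5/4; mL=-13/8, mR=-9/4; mL+mR=-31/8 → advance -1; mR−mL=-5/8 → turn -1·90°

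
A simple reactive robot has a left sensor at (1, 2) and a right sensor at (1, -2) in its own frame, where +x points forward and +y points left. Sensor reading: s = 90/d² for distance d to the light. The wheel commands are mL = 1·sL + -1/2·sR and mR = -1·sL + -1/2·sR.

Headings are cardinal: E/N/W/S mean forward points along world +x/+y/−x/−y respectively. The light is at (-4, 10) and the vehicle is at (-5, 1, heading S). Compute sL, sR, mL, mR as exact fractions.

90/101 90/109 5265/11009 -14355/11009

left sensor world pos  = (-3, 0); dL² = 101
right sensor world pos = (-7, 0); dR² = 109
sL = 90/101 = 90/101
sR = 90/109 = 90/109
mL = 1·sL + -1/2·sR = 5265/11009
mR = -1·sL + -1/2·sR = -14355/11009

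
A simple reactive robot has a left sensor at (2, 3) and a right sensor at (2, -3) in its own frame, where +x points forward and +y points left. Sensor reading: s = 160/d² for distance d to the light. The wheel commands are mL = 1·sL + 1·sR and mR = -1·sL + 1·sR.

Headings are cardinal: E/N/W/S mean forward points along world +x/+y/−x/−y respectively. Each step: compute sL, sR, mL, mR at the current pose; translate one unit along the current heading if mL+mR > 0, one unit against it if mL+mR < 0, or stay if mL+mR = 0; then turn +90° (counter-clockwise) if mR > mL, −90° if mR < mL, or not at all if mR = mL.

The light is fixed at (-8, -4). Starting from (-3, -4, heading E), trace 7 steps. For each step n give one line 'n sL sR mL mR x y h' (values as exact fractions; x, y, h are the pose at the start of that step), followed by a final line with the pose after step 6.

0 80/29 80/29 160/29 0 -3 -4 E
1 32/17 160/13 3136/221 2304/221 -2 -4 S
2 5 8 13 3 -2 -5 W
3 32 32/13 448/13 -384/13 -3 -5 N
4 80/29 80/29 160/29 0 -3 -4 E
5 32/17 160/13 3136/221 2304/221 -2 -4 S
6 5 8 13 3 -2 -5 W
final -3 -5 N

n=0: pose=(-3,-4,E); sL=80/29, sR=80/29; mL=160/29, mR=0; mL+mR=160/29 → advance +1; mR−mL=-160/29 → turn -1·90°
n=1: pose=(-2,-4,S); sL=32/17, sR=160/13; mL=3136/221, mR=2304/221; mL+mR=320/13 → advance +1; mR−mL=-64/17 → turn -1·90°
n=2: pose=(-2,-5,W); sL=5, sR=8; mL=13, mR=3; mL+mR=16 → advance +1; mR−mL=-10 → turn -1·90°
n=3: pose=(-3,-5,N); sL=32, sR=32/13; mL=448/13, mR=-384/13; mL+mR=64/13 → advance +1; mR−mL=-64 → turn -1·90°
n=4: pose=(-3,-4,E); sL=80/29, sR=80/29; mL=160/29, mR=0; mL+mR=160/29 → advance +1; mR−mL=-160/29 → turn -1·90°
n=5: pose=(-2,-4,S); sL=32/17, sR=160/13; mL=3136/221, mR=2304/221; mL+mR=320/13 → advance +1; mR−mL=-64/17 → turn -1·90°
n=6: pose=(-2,-5,W); sL=5, sR=8; mL=13, mR=3; mL+mR=16 → advance +1; mR−mL=-10 → turn -1·90°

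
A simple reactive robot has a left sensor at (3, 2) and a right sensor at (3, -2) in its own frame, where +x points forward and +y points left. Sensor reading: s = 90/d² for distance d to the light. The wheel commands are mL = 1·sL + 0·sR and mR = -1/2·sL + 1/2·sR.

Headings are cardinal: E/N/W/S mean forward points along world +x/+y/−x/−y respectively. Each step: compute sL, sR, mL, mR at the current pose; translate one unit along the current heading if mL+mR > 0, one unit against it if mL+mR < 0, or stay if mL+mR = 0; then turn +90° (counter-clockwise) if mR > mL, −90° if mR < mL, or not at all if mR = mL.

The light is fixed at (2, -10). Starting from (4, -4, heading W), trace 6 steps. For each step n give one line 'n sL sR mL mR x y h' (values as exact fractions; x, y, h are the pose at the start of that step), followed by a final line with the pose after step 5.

n=0: pose=(4,-4,W); sL=90/17, sR=18/13; mL=90/17, mR=-432/221; mL+mR=738/221 → advance +1; mR−mL=-1602/221 → turn -1·90°
n=1: pose=(3,-4,N); sL=45/41, sR=1; mL=45/41, mR=-2/41; mL+mR=43/41 → advance +1; mR−mL=-47/41 → turn -1·90°
n=2: pose=(3,-3,E); sL=90/97, sR=90/41; mL=90/97, mR=2520/3977; mL+mR=6210/3977 → advance +1; mR−mL=-1170/3977 → turn -1·90°
n=3: pose=(4,-3,S); sL=45/16, sR=45/8; mL=45/16, mR=45/32; mL+mR=135/32 → advance +1; mR−mL=-45/32 → turn -1·90°
n=4: pose=(4,-4,W); sL=90/17, sR=18/13; mL=90/17, mR=-432/221; mL+mR=738/221 → advance +1; mR−mL=-1602/221 → turn -1·90°
n=5: pose=(3,-4,N); sL=45/41, sR=1; mL=45/41, mR=-2/41; mL+mR=43/41 → advance +1; mR−mL=-47/41 → turn -1·90°

0 90/17 18/13 90/17 -432/221 4 -4 W
1 45/41 1 45/41 -2/41 3 -4 N
2 90/97 90/41 90/97 2520/3977 3 -3 E
3 45/16 45/8 45/16 45/32 4 -3 S
4 90/17 18/13 90/17 -432/221 4 -4 W
5 45/41 1 45/41 -2/41 3 -4 N
final 3 -3 E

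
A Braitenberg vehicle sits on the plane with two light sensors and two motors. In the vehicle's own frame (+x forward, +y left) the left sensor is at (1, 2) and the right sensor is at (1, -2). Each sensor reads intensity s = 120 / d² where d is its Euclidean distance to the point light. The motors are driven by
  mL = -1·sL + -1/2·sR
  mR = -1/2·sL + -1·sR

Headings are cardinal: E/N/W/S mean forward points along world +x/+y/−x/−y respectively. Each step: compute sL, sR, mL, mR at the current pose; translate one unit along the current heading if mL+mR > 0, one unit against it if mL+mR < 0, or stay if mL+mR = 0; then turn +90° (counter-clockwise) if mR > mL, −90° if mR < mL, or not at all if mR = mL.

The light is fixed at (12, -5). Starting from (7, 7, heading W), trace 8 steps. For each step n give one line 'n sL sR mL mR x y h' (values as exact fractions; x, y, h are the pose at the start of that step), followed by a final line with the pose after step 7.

0 15/17 15/29 -1125/986 -945/986 7 7 W
1 24/25 120/157 -5268/3925 -4884/3925 8 7 S
2 20/39 12/13 -38/39 -46/39 8 8 E
3 40/51 120/193 -10780/9843 -9980/9843 7 8 S
4 15/34 3/4 -111/136 -33/34 7 9 E
5 24/37 120/233 -7812/8621 -7236/8621 6 9 S
6 60/157 60/97 -10530/15229 -12330/15229 6 10 E
7 120/221 120/277 -46500/61217 -43140/61217 5 10 S
final 5 11 E

n=0: pose=(7,7,W); sL=15/17, sR=15/29; mL=-1125/986, mR=-945/986; mL+mR=-1035/493 → advance -1; mR−mL=90/493 → turn +1·90°
n=1: pose=(8,7,S); sL=24/25, sR=120/157; mL=-5268/3925, mR=-4884/3925; mL+mR=-10152/3925 → advance -1; mR−mL=384/3925 → turn +1·90°
n=2: pose=(8,8,E); sL=20/39, sR=12/13; mL=-38/39, mR=-46/39; mL+mR=-28/13 → advance -1; mR−mL=-8/39 → turn -1·90°
n=3: pose=(7,8,S); sL=40/51, sR=120/193; mL=-10780/9843, mR=-9980/9843; mL+mR=-6920/3281 → advance -1; mR−mL=800/9843 → turn +1·90°
n=4: pose=(7,9,E); sL=15/34, sR=3/4; mL=-111/136, mR=-33/34; mL+mR=-243/136 → advance -1; mR−mL=-21/136 → turn -1·90°
n=5: pose=(6,9,S); sL=24/37, sR=120/233; mL=-7812/8621, mR=-7236/8621; mL+mR=-15048/8621 → advance -1; mR−mL=576/8621 → turn +1·90°
n=6: pose=(6,10,E); sL=60/157, sR=60/97; mL=-10530/15229, mR=-12330/15229; mL+mR=-22860/15229 → advance -1; mR−mL=-1800/15229 → turn -1·90°
n=7: pose=(5,10,S); sL=120/221, sR=120/277; mL=-46500/61217, mR=-43140/61217; mL+mR=-89640/61217 → advance -1; mR−mL=3360/61217 → turn +1·90°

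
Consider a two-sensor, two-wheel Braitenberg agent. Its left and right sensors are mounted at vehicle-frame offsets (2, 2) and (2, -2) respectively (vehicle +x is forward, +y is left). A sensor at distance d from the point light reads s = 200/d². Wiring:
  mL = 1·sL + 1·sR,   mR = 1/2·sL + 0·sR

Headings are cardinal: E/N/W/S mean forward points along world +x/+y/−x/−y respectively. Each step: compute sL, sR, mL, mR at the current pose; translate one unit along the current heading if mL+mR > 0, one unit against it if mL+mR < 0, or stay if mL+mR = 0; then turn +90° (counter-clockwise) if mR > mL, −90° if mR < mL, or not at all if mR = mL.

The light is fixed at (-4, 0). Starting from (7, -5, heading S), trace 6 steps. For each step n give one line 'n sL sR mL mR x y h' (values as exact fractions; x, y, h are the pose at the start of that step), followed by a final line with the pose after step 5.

n=0: pose=(7,-5,S); sL=100/109, sR=20/13; mL=3480/1417, mR=50/109; mL+mR=4130/1417 → advance +1; mR−mL=-2830/1417 → turn -1·90°
n=1: pose=(7,-6,W); sL=40/29, sR=200/97; mL=9680/2813, mR=20/29; mL+mR=11620/2813 → advance +1; mR−mL=-7740/2813 → turn -1·90°
n=2: pose=(6,-6,N); sL=5/2, sR=5/4; mL=15/4, mR=5/4; mL+mR=5 → advance +1; mR−mL=-5/2 → turn -1·90°
n=3: pose=(6,-5,E); sL=200/153, sR=200/193; mL=69200/29529, mR=100/153; mL+mR=29500/9843 → advance +1; mR−mL=-49900/29529 → turn -1·90°
n=4: pose=(7,-5,S); sL=100/109, sR=20/13; mL=3480/1417, mR=50/109; mL+mR=4130/1417 → advance +1; mR−mL=-2830/1417 → turn -1·90°
n=5: pose=(7,-6,W); sL=40/29, sR=200/97; mL=9680/2813, mR=20/29; mL+mR=11620/2813 → advance +1; mR−mL=-7740/2813 → turn -1·90°

0 100/109 20/13 3480/1417 50/109 7 -5 S
1 40/29 200/97 9680/2813 20/29 7 -6 W
2 5/2 5/4 15/4 5/4 6 -6 N
3 200/153 200/193 69200/29529 100/153 6 -5 E
4 100/109 20/13 3480/1417 50/109 7 -5 S
5 40/29 200/97 9680/2813 20/29 7 -6 W
final 6 -6 N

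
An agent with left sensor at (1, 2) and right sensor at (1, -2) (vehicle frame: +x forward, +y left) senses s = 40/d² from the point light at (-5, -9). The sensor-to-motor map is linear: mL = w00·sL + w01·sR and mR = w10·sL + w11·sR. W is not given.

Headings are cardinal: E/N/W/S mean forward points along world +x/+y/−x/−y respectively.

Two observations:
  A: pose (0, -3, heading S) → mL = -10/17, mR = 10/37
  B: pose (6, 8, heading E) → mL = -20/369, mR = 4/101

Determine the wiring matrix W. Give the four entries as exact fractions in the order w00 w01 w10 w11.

obs A: pose=(0,-3,S) → sL=20/37, sR=20/17, mL=-10/17, mR=10/37
obs B: pose=(6,8,E) → sL=8/101, sR=40/369, mL=-20/369, mR=4/101
sensor matrix S = [[20/37, 20/17], [8/101, 40/369]]; det S = -810880/23442201
solve [mL_A; mL_B] = S·[w00; w01] and [mR_A; mR_B] = S·[w10; w11]:
  w00 = 0, w01 = -1/2, w10 = 1/2, w11 = 0

0 -1/2 1/2 0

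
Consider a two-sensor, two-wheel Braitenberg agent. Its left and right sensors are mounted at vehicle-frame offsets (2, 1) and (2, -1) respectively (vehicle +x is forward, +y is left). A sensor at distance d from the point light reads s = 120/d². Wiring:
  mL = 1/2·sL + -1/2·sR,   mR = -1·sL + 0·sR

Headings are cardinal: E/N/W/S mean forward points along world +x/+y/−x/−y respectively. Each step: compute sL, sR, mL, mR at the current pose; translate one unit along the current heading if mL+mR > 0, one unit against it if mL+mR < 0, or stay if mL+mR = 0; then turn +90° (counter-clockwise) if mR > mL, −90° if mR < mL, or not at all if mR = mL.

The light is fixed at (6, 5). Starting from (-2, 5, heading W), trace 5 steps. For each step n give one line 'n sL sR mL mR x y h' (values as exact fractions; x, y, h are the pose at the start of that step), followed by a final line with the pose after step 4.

n=0: pose=(-2,5,W); sL=120/101, sR=120/101; mL=0, mR=-120/101; mL+mR=-120/101 → advance -1; mR−mL=-120/101 → turn -1·90°
n=1: pose=(-1,5,N); sL=30/17, sR=3; mL=-21/34, mR=-30/17; mL+mR=-81/34 → advance -1; mR−mL=-39/34 → turn -1·90°
n=2: pose=(-1,4,E); sL=24/5, sR=120/29; mL=48/145, mR=-24/5; mL+mR=-648/145 → advance -1; mR−mL=-744/145 → turn -1·90°
n=3: pose=(-2,4,S); sL=60/29, sR=4/3; mL=32/87, mR=-60/29; mL+mR=-148/87 → advance -1; mR−mL=-212/87 → turn -1·90°
n=4: pose=(-2,5,W); sL=120/101, sR=120/101; mL=0, mR=-120/101; mL+mR=-120/101 → advance -1; mR−mL=-120/101 → turn -1·90°

0 120/101 120/101 0 -120/101 -2 5 W
1 30/17 3 -21/34 -30/17 -1 5 N
2 24/5 120/29 48/145 -24/5 -1 4 E
3 60/29 4/3 32/87 -60/29 -2 4 S
4 120/101 120/101 0 -120/101 -2 5 W
final -1 5 N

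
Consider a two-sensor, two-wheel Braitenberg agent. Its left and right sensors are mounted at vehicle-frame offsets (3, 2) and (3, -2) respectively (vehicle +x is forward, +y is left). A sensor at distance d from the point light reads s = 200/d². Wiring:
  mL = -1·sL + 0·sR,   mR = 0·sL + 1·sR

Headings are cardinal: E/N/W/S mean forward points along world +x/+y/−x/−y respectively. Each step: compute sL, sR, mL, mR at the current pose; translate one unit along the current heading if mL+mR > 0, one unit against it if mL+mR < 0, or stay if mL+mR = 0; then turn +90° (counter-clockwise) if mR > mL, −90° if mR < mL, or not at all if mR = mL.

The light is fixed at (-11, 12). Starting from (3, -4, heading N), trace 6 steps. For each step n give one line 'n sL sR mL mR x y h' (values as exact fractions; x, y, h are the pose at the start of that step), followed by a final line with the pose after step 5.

0 200/313 8/17 -200/313 8/17 3 -4 N
1 100/241 100/173 -100/241 100/173 3 -5 W
2 8/25 200/521 -8/25 200/521 2 -5 S
3 25/64 25/82 -25/64 25/82 2 -6 E
4 8/13 200/421 -8/13 200/421 1 -6 N
5 100/261 20/37 -100/261 20/37 1 -7 W
final 0 -7 S

n=0: pose=(3,-4,N); sL=200/313, sR=8/17; mL=-200/313, mR=8/17; mL+mR=-896/5321 → advance -1; mR−mL=5904/5321 → turn +1·90°
n=1: pose=(3,-5,W); sL=100/241, sR=100/173; mL=-100/241, mR=100/173; mL+mR=6800/41693 → advance +1; mR−mL=41400/41693 → turn +1·90°
n=2: pose=(2,-5,S); sL=8/25, sR=200/521; mL=-8/25, mR=200/521; mL+mR=832/13025 → advance +1; mR−mL=9168/13025 → turn +1·90°
n=3: pose=(2,-6,E); sL=25/64, sR=25/82; mL=-25/64, mR=25/82; mL+mR=-225/2624 → advance -1; mR−mL=1825/2624 → turn +1·90°
n=4: pose=(1,-6,N); sL=8/13, sR=200/421; mL=-8/13, mR=200/421; mL+mR=-768/5473 → advance -1; mR−mL=5968/5473 → turn +1·90°
n=5: pose=(1,-7,W); sL=100/261, sR=20/37; mL=-100/261, mR=20/37; mL+mR=1520/9657 → advance +1; mR−mL=8920/9657 → turn +1·90°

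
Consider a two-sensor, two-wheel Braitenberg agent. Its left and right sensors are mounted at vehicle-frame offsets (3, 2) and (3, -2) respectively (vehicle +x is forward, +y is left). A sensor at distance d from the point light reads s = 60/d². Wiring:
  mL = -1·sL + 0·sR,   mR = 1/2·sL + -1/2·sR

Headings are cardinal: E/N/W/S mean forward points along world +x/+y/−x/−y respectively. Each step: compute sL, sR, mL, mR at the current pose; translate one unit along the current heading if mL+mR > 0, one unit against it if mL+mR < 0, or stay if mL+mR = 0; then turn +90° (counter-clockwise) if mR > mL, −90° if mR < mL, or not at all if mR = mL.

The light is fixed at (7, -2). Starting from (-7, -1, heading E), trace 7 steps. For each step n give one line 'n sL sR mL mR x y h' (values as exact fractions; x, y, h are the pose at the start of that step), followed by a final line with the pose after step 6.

0 6/13 30/61 -6/13 -12/793 -7 -1 E
1 12/61 12/37 -12/61 -144/2257 -8 -1 N
2 15/82 15/82 -15/82 0 -8 -2 W
3 20/51 12/53 -20/51 224/2703 -7 -2 S
4 6/13 30/61 -6/13 -12/793 -7 -1 E
5 12/61 12/37 -12/61 -144/2257 -8 -1 N
6 15/82 15/82 -15/82 0 -8 -2 W
final -7 -2 S

n=0: pose=(-7,-1,E); sL=6/13, sR=30/61; mL=-6/13, mR=-12/793; mL+mR=-378/793 → advance -1; mR−mL=354/793 → turn +1·90°
n=1: pose=(-8,-1,N); sL=12/61, sR=12/37; mL=-12/61, mR=-144/2257; mL+mR=-588/2257 → advance -1; mR−mL=300/2257 → turn +1·90°
n=2: pose=(-8,-2,W); sL=15/82, sR=15/82; mL=-15/82, mR=0; mL+mR=-15/82 → advance -1; mR−mL=15/82 → turn +1·90°
n=3: pose=(-7,-2,S); sL=20/51, sR=12/53; mL=-20/51, mR=224/2703; mL+mR=-836/2703 → advance -1; mR−mL=428/901 → turn +1·90°
n=4: pose=(-7,-1,E); sL=6/13, sR=30/61; mL=-6/13, mR=-12/793; mL+mR=-378/793 → advance -1; mR−mL=354/793 → turn +1·90°
n=5: pose=(-8,-1,N); sL=12/61, sR=12/37; mL=-12/61, mR=-144/2257; mL+mR=-588/2257 → advance -1; mR−mL=300/2257 → turn +1·90°
n=6: pose=(-8,-2,W); sL=15/82, sR=15/82; mL=-15/82, mR=0; mL+mR=-15/82 → advance -1; mR−mL=15/82 → turn +1·90°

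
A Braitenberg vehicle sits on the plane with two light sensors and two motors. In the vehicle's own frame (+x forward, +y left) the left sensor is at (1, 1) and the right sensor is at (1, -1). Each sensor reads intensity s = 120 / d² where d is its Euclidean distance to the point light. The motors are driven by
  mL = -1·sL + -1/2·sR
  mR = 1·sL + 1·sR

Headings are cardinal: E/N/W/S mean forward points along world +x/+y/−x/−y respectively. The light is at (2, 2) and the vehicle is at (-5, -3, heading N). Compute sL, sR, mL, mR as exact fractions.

left sensor world pos  = (-6, -2); dL² = 80
right sensor world pos = (-4, -2); dR² = 52
sL = 120/80 = 3/2
sR = 120/52 = 30/13
mL = -1·sL + -1/2·sR = -69/26
mR = 1·sL + 1·sR = 99/26

3/2 30/13 -69/26 99/26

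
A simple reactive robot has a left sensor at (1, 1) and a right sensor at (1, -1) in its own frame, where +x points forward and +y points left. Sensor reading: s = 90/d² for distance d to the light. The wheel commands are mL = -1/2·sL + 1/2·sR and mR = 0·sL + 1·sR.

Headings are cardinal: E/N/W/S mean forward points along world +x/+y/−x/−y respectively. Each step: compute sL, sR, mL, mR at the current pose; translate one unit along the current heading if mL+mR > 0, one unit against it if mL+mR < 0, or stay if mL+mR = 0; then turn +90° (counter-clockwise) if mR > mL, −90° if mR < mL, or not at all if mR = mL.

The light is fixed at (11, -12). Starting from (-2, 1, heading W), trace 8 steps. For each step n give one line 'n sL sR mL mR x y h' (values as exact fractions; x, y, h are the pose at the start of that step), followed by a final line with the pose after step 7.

0 9/34 45/196 -117/6664 45/196 -2 1 W
1 90/313 10/41 -280/12833 10/41 -3 1 S
2 45/169 9/29 108/4901 9/29 -3 0 E
3 18/73 90/313 468/22849 90/313 -2 0 N
4 9/34 45/196 -117/6664 45/196 -2 1 W
5 90/313 10/41 -280/12833 10/41 -3 1 S
6 45/169 9/29 108/4901 9/29 -3 0 E
7 18/73 90/313 468/22849 90/313 -2 0 N
final -2 1 W

n=0: pose=(-2,1,W); sL=9/34, sR=45/196; mL=-117/6664, mR=45/196; mL+mR=1413/6664 → advance +1; mR−mL=1647/6664 → turn +1·90°
n=1: pose=(-3,1,S); sL=90/313, sR=10/41; mL=-280/12833, mR=10/41; mL+mR=2850/12833 → advance +1; mR−mL=3410/12833 → turn +1·90°
n=2: pose=(-3,0,E); sL=45/169, sR=9/29; mL=108/4901, mR=9/29; mL+mR=1629/4901 → advance +1; mR−mL=1413/4901 → turn +1·90°
n=3: pose=(-2,0,N); sL=18/73, sR=90/313; mL=468/22849, mR=90/313; mL+mR=7038/22849 → advance +1; mR−mL=6102/22849 → turn +1·90°
n=4: pose=(-2,1,W); sL=9/34, sR=45/196; mL=-117/6664, mR=45/196; mL+mR=1413/6664 → advance +1; mR−mL=1647/6664 → turn +1·90°
n=5: pose=(-3,1,S); sL=90/313, sR=10/41; mL=-280/12833, mR=10/41; mL+mR=2850/12833 → advance +1; mR−mL=3410/12833 → turn +1·90°
n=6: pose=(-3,0,E); sL=45/169, sR=9/29; mL=108/4901, mR=9/29; mL+mR=1629/4901 → advance +1; mR−mL=1413/4901 → turn +1·90°
n=7: pose=(-2,0,N); sL=18/73, sR=90/313; mL=468/22849, mR=90/313; mL+mR=7038/22849 → advance +1; mR−mL=6102/22849 → turn +1·90°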